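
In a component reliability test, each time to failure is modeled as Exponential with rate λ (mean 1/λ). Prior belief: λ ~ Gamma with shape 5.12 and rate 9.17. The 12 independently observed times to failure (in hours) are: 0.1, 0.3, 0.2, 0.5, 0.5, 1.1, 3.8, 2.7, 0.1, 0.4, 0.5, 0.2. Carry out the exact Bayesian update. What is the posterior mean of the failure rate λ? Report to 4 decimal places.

With a Gamma(shape α, rate β) prior on the exponential rate λ, the posterior after n observations with total T = Σxᵢ is Gamma(α+n, β+T).
Sum of observations T = 10.4 hours; n = 12.
Posterior: Gamma(5.12+12, 9.17+10.4) = Gamma(17.12, 19.57).
Posterior mean of λ = α/β = 17.12/19.57 = 0.8748.

0.8748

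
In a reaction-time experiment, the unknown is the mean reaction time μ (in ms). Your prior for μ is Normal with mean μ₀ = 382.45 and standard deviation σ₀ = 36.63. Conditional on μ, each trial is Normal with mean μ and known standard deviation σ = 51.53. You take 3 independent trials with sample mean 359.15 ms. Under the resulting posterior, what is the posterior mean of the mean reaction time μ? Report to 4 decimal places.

368.4110

For Normal data with known variance σ², a Normal(μ₀, σ₀²) prior on μ is conjugate. Posterior precision = 1/σ₀² + n/σ²; posterior mean is the precision-weighted average of μ₀ and x̄.
n·x̄ = 3·359.15 = 1077.45.
σ₀² = 36.63² = 1341.7569, σ² = 51.53² = 2655.3409; σ² + n·σ₀² = 2655.3409 + 3·1341.7569 = 6680.6116.
Posterior mean = (μ₀/σ₀² + n·x̄/σ²)/(1/σ₀² + n/σ²) = (σ²·μ₀ + σ₀²·n·x̄)/(σ² + n·σ₀²) = (2655.3409·382.45 + 1341.7569·1077.45)/6680.6116 = 2461211.09911/6680.6116 = 368.4110.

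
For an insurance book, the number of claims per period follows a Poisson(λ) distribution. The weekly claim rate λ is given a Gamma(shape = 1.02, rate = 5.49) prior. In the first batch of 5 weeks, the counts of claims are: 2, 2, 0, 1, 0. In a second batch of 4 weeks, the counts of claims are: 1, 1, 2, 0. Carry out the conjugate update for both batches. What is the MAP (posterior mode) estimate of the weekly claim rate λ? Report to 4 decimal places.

With a Gamma(shape α, rate β) prior, the Poisson likelihood is conjugate: the posterior is Gamma(α + ΣXᵢ, β + n).
Batch 1: sum of counts S = 5 over n = 5 weeks.
After batch 1: Gamma(α+S, β+n) = Gamma(1.02+5, 5.49+5) = Gamma(6.02, 10.49).
Batch 2: sum of counts S = 4 over n = 4 weeks.
After batch 2: Gamma(α+S, β+n) = Gamma(6.02+4, 10.49+4) = Gamma(10.02, 14.49).
Mode of Gamma(α,β) for α≥1 is (α−1)/β = 9.02/14.49 = 0.6225.

0.6225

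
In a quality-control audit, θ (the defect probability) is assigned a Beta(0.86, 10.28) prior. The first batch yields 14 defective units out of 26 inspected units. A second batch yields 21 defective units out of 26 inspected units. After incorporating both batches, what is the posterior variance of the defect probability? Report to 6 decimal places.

0.003826

The Beta prior is conjugate to a Binomial/Bernoulli likelihood; the update adds successes to α and failures to β.
After batch 1: Beta(0.86+14, 10.28+12) = Beta(14.86, 22.28).
After batch 2: Beta(14.86+21, 22.28+5) = Beta(35.86, 27.28).
Var = αβ/((α+β)²(α+β+1)) = 35.86·27.28/(63.14²·64.14) = 0.003826.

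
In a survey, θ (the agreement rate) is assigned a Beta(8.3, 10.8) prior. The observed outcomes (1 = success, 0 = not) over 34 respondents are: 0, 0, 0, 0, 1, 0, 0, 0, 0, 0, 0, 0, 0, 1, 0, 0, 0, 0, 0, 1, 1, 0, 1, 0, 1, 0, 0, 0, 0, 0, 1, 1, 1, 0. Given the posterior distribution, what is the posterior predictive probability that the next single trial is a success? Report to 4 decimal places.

The Beta prior is conjugate to a Binomial/Bernoulli likelihood; the update adds successes to α and failures to β.
Posterior: Beta(α+k, β+n−k) = Beta(8.3+9, 10.8+25) = Beta(17.3, 35.8).
For a single future Bernoulli trial, P(success | data) = α/(α+β) = 0.3258.

0.3258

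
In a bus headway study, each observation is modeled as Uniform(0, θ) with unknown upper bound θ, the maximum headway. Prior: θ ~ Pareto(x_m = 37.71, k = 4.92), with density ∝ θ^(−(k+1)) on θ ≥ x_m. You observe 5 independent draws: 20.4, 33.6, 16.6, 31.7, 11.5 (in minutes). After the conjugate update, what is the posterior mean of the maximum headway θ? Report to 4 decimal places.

A Pareto(scale x_m, shape k) prior on the upper bound θ of Uniform(0, θ) is conjugate: posterior is Pareto(max(x_m, max xᵢ), k + n).
Sample maximum = 33.6; prior scale x_m = 37.71 → posterior scale = max = 37.71.
Posterior shape = 4.92 + 5 = 9.92.
E[θ|data] = k·x_m/(k−1) = 9.92·37.71/8.92 = 41.9376.

41.9376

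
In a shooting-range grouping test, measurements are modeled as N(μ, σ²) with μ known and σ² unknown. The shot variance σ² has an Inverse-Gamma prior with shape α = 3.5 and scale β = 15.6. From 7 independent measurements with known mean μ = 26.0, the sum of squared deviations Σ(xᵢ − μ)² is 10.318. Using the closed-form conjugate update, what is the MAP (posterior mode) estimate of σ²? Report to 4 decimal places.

2.5949

With known mean μ and an Inverse-Gamma(α, β) prior on σ², the Normal likelihood is conjugate: posterior is Inv-Gamma(α + n/2, β + Σ(xᵢ−μ)²/2).
Posterior: Inv-Gamma(3.5 + 7/2, 15.6 + 10.318/2) = Inv-Gamma(7.00, 20.7590).
Mode = β/(α+1) = 20.7590/8.00 = 2.5949.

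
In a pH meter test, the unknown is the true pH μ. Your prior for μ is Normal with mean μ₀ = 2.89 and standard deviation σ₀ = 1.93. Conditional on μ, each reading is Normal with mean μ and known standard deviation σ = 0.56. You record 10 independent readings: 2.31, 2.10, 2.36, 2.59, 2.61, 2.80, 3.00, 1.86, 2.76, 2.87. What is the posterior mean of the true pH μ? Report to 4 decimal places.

For Normal data with known variance σ², a Normal(μ₀, σ₀²) prior on μ is conjugate. Posterior precision = 1/σ₀² + n/σ²; posterior mean is the precision-weighted average of μ₀ and x̄.
Σxᵢ = 2.31 + 2.10 + 2.36 + 2.59 + 2.61 + 2.80 + 3.00 + 1.86 + 2.76 + 2.87 = 25.26, so n·x̄ = 25.26.
σ₀² = 1.93² = 3.7249, σ² = 0.56² = 0.3136; σ² + n·σ₀² = 0.3136 + 10·3.7249 = 37.5626.
Posterior mean = (μ₀/σ₀² + n·x̄/σ²)/(1/σ₀² + n/σ²) = (σ²·μ₀ + σ₀²·n·x̄)/(σ² + n·σ₀²) = (0.3136·2.89 + 3.7249·25.26)/37.5626 = 94.997278/37.5626 = 2.5290.

2.5290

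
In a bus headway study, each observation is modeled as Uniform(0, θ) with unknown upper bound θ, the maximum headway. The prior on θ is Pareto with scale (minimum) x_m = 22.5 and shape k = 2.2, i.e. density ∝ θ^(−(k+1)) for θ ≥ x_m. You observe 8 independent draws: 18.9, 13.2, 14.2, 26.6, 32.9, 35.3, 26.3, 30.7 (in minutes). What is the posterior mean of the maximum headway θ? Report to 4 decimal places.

39.1370

A Pareto(scale x_m, shape k) prior on the upper bound θ of Uniform(0, θ) is conjugate: posterior is Pareto(max(x_m, max xᵢ), k + n).
Sample maximum = 35.3; prior scale x_m = 22.5 → posterior scale = max = 35.3.
Posterior shape = 2.2 + 8 = 10.2.
E[θ|data] = k·x_m/(k−1) = 10.2·35.3/9.2 = 39.1370.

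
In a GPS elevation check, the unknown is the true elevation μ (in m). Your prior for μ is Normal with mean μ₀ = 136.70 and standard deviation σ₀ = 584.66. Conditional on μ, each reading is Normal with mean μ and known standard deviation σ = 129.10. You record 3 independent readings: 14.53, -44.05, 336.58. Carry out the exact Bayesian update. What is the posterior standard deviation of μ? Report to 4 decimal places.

For Normal data with known variance σ², a Normal(μ₀, σ₀²) prior on μ is conjugate. Posterior precision = 1/σ₀² + n/σ²; posterior mean is the precision-weighted average of μ₀ and x̄.
σ₀² = 584.66² = 341827.3156, σ² = 129.10² = 16666.81; σ² + n·σ₀² = 16666.81 + 3·341827.3156 = 1042148.7568.
Posterior precision = 1/σ₀² + n/σ² = 1/341827.3156 + 3/16666.81 = (σ² + n·σ₀²)/(σ₀²σ²) = 1042148.7568/(341827.3156·16666.81); posterior variance σₙ² = σ₀²σ²/(σ² + n·σ₀²) = 341827.3156·16666.81/1042148.7568 = 5466.754036.
Posterior SD = √σₙ² = √(341827.3156·16666.81/1042148.7568) = 73.9375.

73.9375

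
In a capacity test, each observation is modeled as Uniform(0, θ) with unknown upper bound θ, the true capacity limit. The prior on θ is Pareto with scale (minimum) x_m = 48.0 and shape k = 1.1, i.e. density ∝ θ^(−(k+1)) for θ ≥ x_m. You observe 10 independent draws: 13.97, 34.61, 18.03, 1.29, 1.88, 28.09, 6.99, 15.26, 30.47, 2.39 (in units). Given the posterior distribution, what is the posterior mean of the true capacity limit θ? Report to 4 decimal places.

A Pareto(scale x_m, shape k) prior on the upper bound θ of Uniform(0, θ) is conjugate: posterior is Pareto(max(x_m, max xᵢ), k + n).
Sample maximum = 34.61; prior scale x_m = 48.0 → posterior scale = max = 48.00.
Posterior shape = 1.1 + 10 = 11.1.
E[θ|data] = k·x_m/(k−1) = 11.1·48.00/10.1 = 52.7525.

52.7525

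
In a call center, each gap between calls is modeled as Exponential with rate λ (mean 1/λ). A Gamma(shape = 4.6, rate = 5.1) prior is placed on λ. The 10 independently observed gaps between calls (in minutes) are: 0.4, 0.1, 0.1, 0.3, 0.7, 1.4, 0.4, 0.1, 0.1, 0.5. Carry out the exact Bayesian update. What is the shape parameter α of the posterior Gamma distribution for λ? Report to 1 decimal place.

14.6

With a Gamma(shape α, rate β) prior on the exponential rate λ, the posterior after n observations with total T = Σxᵢ is Gamma(α+n, β+T).
Sum of observations T = 4.1 minutes; n = 10.
Posterior: Gamma(4.6+10, 5.1+4.1) = Gamma(14.6, 9.2).
Posterior α = 14.6.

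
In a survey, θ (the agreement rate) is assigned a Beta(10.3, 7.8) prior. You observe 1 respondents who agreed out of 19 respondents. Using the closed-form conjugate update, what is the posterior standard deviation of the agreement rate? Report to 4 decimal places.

0.0746

The Beta prior is conjugate to a Binomial/Bernoulli likelihood; the update adds successes to α and failures to β.
Posterior: Beta(α+k, β+n−k) = Beta(10.3+1, 7.8+18) = Beta(11.3, 25.8).
Var = αβ/((α+β)²(α+β+1)) = 11.3·25.8/(37.1²·38.1) = 0.00555937; SD = √0.00555937 = 0.0746.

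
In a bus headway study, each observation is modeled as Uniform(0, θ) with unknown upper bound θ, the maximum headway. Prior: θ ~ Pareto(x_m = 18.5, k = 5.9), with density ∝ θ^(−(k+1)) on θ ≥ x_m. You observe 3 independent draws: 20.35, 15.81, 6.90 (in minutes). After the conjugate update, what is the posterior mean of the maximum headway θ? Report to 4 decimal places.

A Pareto(scale x_m, shape k) prior on the upper bound θ of Uniform(0, θ) is conjugate: posterior is Pareto(max(x_m, max xᵢ), k + n).
Sample maximum = 20.35; prior scale x_m = 18.5 → posterior scale = max = 20.35.
Posterior shape = 5.9 + 3 = 8.9.
E[θ|data] = k·x_m/(k−1) = 8.9·20.35/7.9 = 22.9259.

22.9259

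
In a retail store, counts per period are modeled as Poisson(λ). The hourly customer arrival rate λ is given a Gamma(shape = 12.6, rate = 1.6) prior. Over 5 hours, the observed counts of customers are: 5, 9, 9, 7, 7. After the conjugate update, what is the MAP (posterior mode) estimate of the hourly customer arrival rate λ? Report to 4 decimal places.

With a Gamma(shape α, rate β) prior, the Poisson likelihood is conjugate: the posterior is Gamma(α + ΣXᵢ, β + n).
Sum of counts S = 37 over n = 5 hours.
Posterior: Gamma(α+S, β+n) = Gamma(12.6+37, 1.6+5) = Gamma(49.6, 6.6).
Mode of Gamma(α,β) for α≥1 is (α−1)/β = 48.6/6.6 = 7.3636.

7.3636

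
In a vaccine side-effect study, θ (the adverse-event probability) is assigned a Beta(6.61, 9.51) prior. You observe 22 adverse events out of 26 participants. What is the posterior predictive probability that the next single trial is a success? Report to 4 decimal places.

The Beta prior is conjugate to a Binomial/Bernoulli likelihood; the update adds successes to α and failures to β.
Posterior: Beta(α+k, β+n−k) = Beta(6.61+22, 9.51+4) = Beta(28.61, 13.51).
For a single future Bernoulli trial, P(success | data) = α/(α+β) = 0.6792.

0.6792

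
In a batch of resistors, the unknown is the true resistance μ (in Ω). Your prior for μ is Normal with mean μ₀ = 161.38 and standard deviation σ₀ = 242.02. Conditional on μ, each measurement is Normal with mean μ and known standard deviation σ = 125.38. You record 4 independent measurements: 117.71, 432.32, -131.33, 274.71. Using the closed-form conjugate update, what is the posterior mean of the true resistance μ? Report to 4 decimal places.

For Normal data with known variance σ², a Normal(μ₀, σ₀²) prior on μ is conjugate. Posterior precision = 1/σ₀² + n/σ²; posterior mean is the precision-weighted average of μ₀ and x̄.
Σxᵢ = 117.71 + 432.32 + (-131.33) + 274.71 = 693.41, so n·x̄ = 693.41.
σ₀² = 242.02² = 58573.6804, σ² = 125.38² = 15720.1444; σ² + n·σ₀² = 15720.1444 + 4·58573.6804 = 250014.866.
Posterior mean = (μ₀/σ₀² + n·x̄/σ²)/(1/σ₀² + n/σ²) = (σ²·μ₀ + σ₀²·n·x̄)/(σ² + n·σ₀²) = (15720.1444·161.38 + 58573.6804·693.41)/250014.866 = 43152492.629436/250014.866 = 172.5997.

172.5997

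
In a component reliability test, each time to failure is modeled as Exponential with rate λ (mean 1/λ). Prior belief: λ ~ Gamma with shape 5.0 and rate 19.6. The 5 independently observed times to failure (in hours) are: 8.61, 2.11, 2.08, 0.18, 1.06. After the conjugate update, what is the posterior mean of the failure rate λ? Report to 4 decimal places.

0.2973

With a Gamma(shape α, rate β) prior on the exponential rate λ, the posterior after n observations with total T = Σxᵢ is Gamma(α+n, β+T).
Sum of observations T = 14.04 hours; n = 5.
Posterior: Gamma(5.0+5, 19.6+14.04) = Gamma(10.0, 33.64).
Posterior mean of λ = α/β = 10.0/33.64 = 0.2973.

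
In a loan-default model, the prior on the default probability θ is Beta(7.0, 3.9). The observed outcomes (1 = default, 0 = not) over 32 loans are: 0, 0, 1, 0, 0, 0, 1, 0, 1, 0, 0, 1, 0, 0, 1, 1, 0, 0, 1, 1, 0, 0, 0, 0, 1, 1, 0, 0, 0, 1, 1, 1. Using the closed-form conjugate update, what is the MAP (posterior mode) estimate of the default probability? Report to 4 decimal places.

0.4645

The Beta prior is conjugate to a Binomial/Bernoulli likelihood; the update adds successes to α and failures to β.
Posterior: Beta(α+k, β+n−k) = Beta(7.0+13, 3.9+19) = Beta(20.0, 22.9).
Mode of Beta(a,b) for a,b>1 is (a−1)/(a+b−2) = 19.0/40.9 = 0.4645.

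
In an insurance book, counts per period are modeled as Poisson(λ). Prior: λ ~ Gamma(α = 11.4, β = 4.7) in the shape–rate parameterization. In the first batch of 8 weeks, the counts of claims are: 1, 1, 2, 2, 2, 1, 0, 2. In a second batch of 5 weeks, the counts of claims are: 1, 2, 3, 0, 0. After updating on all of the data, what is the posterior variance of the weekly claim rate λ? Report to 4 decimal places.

With a Gamma(shape α, rate β) prior, the Poisson likelihood is conjugate: the posterior is Gamma(α + ΣXᵢ, β + n).
Batch 1: sum of counts S = 11 over n = 8 weeks.
After batch 1: Gamma(α+S, β+n) = Gamma(11.4+11, 4.7+8) = Gamma(22.4, 12.7).
Batch 2: sum of counts S = 6 over n = 5 weeks.
After batch 2: Gamma(α+S, β+n) = Gamma(22.4+6, 12.7+5) = Gamma(28.4, 17.7).
Var = α/β² = 28.4/17.7² = 0.0907.

0.0907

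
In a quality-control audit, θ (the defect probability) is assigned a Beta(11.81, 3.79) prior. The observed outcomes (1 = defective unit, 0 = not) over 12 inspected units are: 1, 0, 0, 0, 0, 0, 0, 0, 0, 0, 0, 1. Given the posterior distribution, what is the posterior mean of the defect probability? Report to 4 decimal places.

0.5004

The Beta prior is conjugate to a Binomial/Bernoulli likelihood; the update adds successes to α and failures to β.
Posterior: Beta(α+k, β+n−k) = Beta(11.81+2, 3.79+10) = Beta(13.81, 13.79).
Posterior mean = α/(α+β) = 13.81/27.60 = 0.5004.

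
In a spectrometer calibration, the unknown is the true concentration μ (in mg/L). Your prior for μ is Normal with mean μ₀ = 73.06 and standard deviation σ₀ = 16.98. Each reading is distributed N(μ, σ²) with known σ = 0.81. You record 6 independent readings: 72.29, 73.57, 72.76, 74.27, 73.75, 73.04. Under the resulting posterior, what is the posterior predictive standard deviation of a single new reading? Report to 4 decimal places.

For Normal data with known variance σ², a Normal(μ₀, σ₀²) prior on μ is conjugate. Posterior precision = 1/σ₀² + n/σ²; posterior mean is the precision-weighted average of μ₀ and x̄.
σ₀² = 16.98² = 288.3204, σ² = 0.81² = 0.6561; σ² + n·σ₀² = 0.6561 + 6·288.3204 = 1730.5785.
Posterior precision = 1/σ₀² + n/σ² = 1/288.3204 + 6/0.6561 = (σ² + n·σ₀²)/(σ₀²σ²) = 1730.5785/(288.3204·0.6561); posterior variance σₙ² = σ₀²σ²/(σ² + n·σ₀²) = 288.3204·0.6561/1730.5785 = 0.109309.
Predictive variance for one new observation = σₙ² + σ² = 288.3204·0.6561/1730.5785 + 0.6561 = σ²·(σ₀² + 1730.5785)/1730.5785 = 0.6561·2018.8989/1730.5785 = 0.765409; SD = √(0.6561·2018.8989/1730.5785) = 0.8749.

0.8749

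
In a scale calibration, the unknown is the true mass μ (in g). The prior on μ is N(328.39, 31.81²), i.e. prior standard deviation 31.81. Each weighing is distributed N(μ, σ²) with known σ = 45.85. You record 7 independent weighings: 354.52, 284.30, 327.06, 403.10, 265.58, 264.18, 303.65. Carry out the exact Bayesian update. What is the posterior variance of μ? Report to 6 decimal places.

231.584806

For Normal data with known variance σ², a Normal(μ₀, σ₀²) prior on μ is conjugate. Posterior precision = 1/σ₀² + n/σ²; posterior mean is the precision-weighted average of μ₀ and x̄.
σ₀² = 31.81² = 1011.8761, σ² = 45.85² = 2102.2225; σ² + n·σ₀² = 2102.2225 + 7·1011.8761 = 9185.3552.
Posterior precision = 1/σ₀² + n/σ² = 1/1011.8761 + 7/2102.2225 = (σ² + n·σ₀²)/(σ₀²σ²) = 9185.3552/(1011.8761·2102.2225); posterior variance σₙ² = σ₀²σ²/(σ² + n·σ₀²) = 1011.8761·2102.2225/9185.3552 = 231.584806.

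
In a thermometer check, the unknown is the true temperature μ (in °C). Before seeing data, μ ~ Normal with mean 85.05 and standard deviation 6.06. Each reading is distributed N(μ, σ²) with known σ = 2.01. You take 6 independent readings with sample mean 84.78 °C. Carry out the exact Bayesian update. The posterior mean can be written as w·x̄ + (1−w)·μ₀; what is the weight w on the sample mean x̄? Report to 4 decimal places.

0.9820

For Normal data with known variance σ², a Normal(μ₀, σ₀²) prior on μ is conjugate. Posterior precision = 1/σ₀² + n/σ²; posterior mean is the precision-weighted average of μ₀ and x̄.
σ₀² = 6.06² = 36.7236, σ² = 2.01² = 4.0401. Prior precision 1/σ₀² = 1/36.7236; data precision n/σ² = 6/4.0401.
w = (n/σ²)/(1/σ₀² + n/σ²) = n·σ₀²/(σ² + n·σ₀²) = 6·36.7236/(4.0401 + 6·36.7236) = 220.3416/224.3817 = 0.9820.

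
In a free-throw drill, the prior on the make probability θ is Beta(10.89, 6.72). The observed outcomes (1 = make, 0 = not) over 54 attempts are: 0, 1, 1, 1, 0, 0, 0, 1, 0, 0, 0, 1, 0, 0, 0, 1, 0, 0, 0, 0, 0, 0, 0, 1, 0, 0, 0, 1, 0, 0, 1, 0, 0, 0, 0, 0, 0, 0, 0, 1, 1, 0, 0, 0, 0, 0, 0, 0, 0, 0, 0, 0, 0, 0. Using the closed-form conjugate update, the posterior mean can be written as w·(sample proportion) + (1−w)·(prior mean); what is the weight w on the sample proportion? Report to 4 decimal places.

0.7541

The Beta prior is conjugate to a Binomial/Bernoulli likelihood; the update adds successes to α and failures to β.
Posterior mean = (α₀+k)/(α₀+β₀+n) = [n/(α₀+β₀+n)]·(k/n) + [(α₀+β₀)/(α₀+β₀+n)]·α₀/(α₀+β₀), so only n and the prior enter the weight.
The weight on the data is w = n/(α₀+β₀+n) = 54/(10.89+6.72+54) = 54/71.61 = 0.7541.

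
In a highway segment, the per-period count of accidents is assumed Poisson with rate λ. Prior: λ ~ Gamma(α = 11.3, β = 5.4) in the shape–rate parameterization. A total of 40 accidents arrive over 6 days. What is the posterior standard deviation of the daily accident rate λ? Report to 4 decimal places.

With a Gamma(shape α, rate β) prior, the Poisson likelihood is conjugate: the posterior is Gamma(α + ΣXᵢ, β + n).
Posterior: Gamma(α+S, β+n) = Gamma(11.3+40, 5.4+6) = Gamma(51.3, 11.4).
SD = √α/β = √51.3/11.4 = 0.6283.

0.6283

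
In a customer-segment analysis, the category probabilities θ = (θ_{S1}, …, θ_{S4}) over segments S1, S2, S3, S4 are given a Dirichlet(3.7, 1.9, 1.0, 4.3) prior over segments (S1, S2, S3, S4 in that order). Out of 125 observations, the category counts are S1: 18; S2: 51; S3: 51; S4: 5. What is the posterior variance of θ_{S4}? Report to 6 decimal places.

The Dirichlet prior is conjugate to the Multinomial likelihood: each posterior αⱼ = prior αⱼ + observed count nⱼ.
Posterior concentration: (21.7, 52.9, 52.0, 9.3), total = 135.9.
Var[θ_j] = α_j(Σα−α_j)/((Σα)²(Σα+1)) = 9.3·126.6/(135.9²·136.9) = 0.000466.

0.000466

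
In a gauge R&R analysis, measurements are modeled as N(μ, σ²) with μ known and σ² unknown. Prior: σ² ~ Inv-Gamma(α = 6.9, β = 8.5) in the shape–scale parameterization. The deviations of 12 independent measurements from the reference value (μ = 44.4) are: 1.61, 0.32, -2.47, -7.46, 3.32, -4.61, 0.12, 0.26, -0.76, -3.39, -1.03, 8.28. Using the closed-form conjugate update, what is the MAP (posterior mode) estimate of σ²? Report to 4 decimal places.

With known mean μ and an Inverse-Gamma(α, β) prior on σ², the Normal likelihood is conjugate: posterior is Inv-Gamma(α + n/2, β + Σ(xᵢ−μ)²/2).
Σ(xᵢ−μ)² = (1.61)² + (0.32)² + (-2.47)² + (-7.46)² + (3.32)² + (-4.61)² + (0.12)² + (0.26)² + (-0.76)² + (-3.39)² + (-1.03)² + (8.28)² = 178.4925.
Posterior: Inv-Gamma(6.9 + 12/2, 8.5 + 178.4925/2) = Inv-Gamma(12.90, 97.74625).
Mode = β/(α+1) = 97.74625/13.90 = 7.0321.

7.0321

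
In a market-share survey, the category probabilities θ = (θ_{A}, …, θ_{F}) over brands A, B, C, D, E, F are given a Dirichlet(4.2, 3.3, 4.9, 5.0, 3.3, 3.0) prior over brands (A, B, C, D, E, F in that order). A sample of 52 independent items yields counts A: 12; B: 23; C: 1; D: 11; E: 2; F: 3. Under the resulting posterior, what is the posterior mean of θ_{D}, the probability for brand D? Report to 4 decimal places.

The Dirichlet prior is conjugate to the Multinomial likelihood: each posterior αⱼ = prior αⱼ + observed count nⱼ.
Posterior concentration: (16.2, 26.3, 5.9, 16.0, 5.3, 6.0), total = 75.7.
E[θ_{D}|data] = α_{D}/Σα = 16.0/75.7 = 0.2114.

0.2114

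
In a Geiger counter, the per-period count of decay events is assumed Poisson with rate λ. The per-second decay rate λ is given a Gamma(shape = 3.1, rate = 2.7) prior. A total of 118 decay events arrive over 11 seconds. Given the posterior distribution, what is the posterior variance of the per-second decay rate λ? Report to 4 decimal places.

With a Gamma(shape α, rate β) prior, the Poisson likelihood is conjugate: the posterior is Gamma(α + ΣXᵢ, β + n).
Posterior: Gamma(α+S, β+n) = Gamma(3.1+118, 2.7+11) = Gamma(121.1, 13.7).
Var = α/β² = 121.1/13.7² = 0.6452.

0.6452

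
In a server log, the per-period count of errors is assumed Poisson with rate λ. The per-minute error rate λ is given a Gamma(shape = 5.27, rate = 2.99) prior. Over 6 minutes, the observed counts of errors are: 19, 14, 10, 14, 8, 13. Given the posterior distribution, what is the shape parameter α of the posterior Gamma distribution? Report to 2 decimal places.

With a Gamma(shape α, rate β) prior, the Poisson likelihood is conjugate: the posterior is Gamma(α + ΣXᵢ, β + n).
Sum of counts S = 78 over n = 6 minutes.
Posterior: Gamma(α+S, β+n) = Gamma(5.27+78, 2.99+6) = Gamma(83.27, 8.99).
Posterior α = 83.27.

83.27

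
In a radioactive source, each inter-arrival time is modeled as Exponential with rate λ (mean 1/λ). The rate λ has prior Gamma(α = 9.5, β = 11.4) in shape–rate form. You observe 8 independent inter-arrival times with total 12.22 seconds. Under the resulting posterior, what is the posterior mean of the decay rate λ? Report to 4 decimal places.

0.7409

With a Gamma(shape α, rate β) prior on the exponential rate λ, the posterior after n observations with total T = Σxᵢ is Gamma(α+n, β+T).
Posterior: Gamma(9.5+8, 11.4+12.22) = Gamma(17.5, 23.62).
Posterior mean of λ = α/β = 17.5/23.62 = 0.7409.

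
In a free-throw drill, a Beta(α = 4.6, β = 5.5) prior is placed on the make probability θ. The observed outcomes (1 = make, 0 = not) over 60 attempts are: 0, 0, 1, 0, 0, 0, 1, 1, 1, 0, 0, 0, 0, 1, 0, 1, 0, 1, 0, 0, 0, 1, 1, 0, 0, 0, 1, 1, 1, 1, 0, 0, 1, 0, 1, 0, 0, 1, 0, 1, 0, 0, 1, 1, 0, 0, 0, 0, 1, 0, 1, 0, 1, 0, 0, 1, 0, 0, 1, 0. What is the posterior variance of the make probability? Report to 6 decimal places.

The Beta prior is conjugate to a Binomial/Bernoulli likelihood; the update adds successes to α and failures to β.
Posterior: Beta(α+k, β+n−k) = Beta(4.6+24, 5.5+36) = Beta(28.6, 41.5).
Var = αβ/((α+β)²(α+β+1)) = 28.6·41.5/(70.1²·71.1) = 0.003397.

0.003397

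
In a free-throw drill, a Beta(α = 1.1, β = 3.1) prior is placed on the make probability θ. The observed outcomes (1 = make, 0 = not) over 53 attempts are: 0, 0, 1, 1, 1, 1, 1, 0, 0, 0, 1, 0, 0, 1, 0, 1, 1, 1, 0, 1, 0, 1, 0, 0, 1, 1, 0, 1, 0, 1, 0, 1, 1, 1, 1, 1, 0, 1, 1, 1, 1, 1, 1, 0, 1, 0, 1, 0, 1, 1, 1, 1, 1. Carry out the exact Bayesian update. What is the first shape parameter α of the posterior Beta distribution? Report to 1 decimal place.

35.1

The Beta prior is conjugate to a Binomial/Bernoulli likelihood; the update adds successes to α and failures to β.
Posterior: Beta(α+k, β+n−k) = Beta(1.1+34, 3.1+19) = Beta(35.1, 22.1).
Posterior α = 35.1.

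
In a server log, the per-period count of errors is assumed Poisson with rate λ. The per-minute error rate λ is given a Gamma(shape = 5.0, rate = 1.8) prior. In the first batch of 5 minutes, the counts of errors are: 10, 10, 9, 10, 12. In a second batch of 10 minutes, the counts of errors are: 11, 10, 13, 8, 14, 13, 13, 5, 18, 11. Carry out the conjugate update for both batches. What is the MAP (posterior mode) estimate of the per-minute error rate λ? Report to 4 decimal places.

10.1786

With a Gamma(shape α, rate β) prior, the Poisson likelihood is conjugate: the posterior is Gamma(α + ΣXᵢ, β + n).
Batch 1: sum of counts S = 51 over n = 5 minutes.
After batch 1: Gamma(α+S, β+n) = Gamma(5.0+51, 1.8+5) = Gamma(56.0, 6.8).
Batch 2: sum of counts S = 116 over n = 10 minutes.
After batch 2: Gamma(α+S, β+n) = Gamma(56.0+116, 6.8+10) = Gamma(172.0, 16.8).
Mode of Gamma(α,β) for α≥1 is (α−1)/β = 171.0/16.8 = 10.1786.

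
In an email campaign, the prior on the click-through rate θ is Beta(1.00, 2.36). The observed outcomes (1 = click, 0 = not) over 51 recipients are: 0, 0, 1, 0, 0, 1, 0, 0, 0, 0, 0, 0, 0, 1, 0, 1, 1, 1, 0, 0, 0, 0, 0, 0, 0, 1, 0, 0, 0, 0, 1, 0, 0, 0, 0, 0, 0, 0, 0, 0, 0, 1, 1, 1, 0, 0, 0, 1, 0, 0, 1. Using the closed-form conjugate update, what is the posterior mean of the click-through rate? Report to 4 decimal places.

The Beta prior is conjugate to a Binomial/Bernoulli likelihood; the update adds successes to α and failures to β.
Posterior: Beta(α+k, β+n−k) = Beta(1.00+13, 2.36+38) = Beta(14.00, 40.36).
Posterior mean = α/(α+β) = 14.00/54.36 = 0.2575.

0.2575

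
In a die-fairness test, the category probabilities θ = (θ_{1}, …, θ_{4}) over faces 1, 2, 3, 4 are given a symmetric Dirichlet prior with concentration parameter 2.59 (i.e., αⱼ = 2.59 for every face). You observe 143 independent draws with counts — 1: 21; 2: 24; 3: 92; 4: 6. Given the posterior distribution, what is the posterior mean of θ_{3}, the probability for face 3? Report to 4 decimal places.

The Dirichlet prior is conjugate to the Multinomial likelihood: each posterior αⱼ = prior αⱼ + observed count nⱼ.
Posterior concentration: (23.59, 26.59, 94.59, 8.59), total = 153.36.
E[θ_{3}|data] = α_{3}/Σα = 94.59/153.36 = 0.6168.

0.6168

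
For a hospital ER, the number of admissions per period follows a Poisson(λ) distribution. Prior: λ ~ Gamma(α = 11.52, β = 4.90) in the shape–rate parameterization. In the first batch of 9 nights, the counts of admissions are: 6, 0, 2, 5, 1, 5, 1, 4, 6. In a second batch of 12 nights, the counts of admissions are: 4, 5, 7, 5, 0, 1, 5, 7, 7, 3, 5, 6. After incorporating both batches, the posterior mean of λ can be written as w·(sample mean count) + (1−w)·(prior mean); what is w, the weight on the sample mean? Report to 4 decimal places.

With a Gamma(shape α, rate β) prior, the Poisson likelihood is conjugate: the posterior is Gamma(α + ΣXᵢ, β + n).
Total number of nights: n = 9 + 12 = 21.
Posterior mean = (α₀+S)/(β₀+n) = [n/(β₀+n)]·(S/n) + [β₀/(β₀+n)]·(α₀/β₀), so only n and β₀ enter the weight.
Weight on data w = n/(β₀+n) = 21/(4.90+21) = 21/25.90 = 0.8108.

0.8108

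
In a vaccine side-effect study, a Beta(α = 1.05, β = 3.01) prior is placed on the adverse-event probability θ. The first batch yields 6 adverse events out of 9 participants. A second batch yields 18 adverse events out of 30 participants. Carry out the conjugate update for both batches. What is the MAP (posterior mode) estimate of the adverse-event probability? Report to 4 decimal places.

0.5857

The Beta prior is conjugate to a Binomial/Bernoulli likelihood; the update adds successes to α and failures to β.
After batch 1: Beta(1.05+6, 3.01+3) = Beta(7.05, 6.01).
After batch 2: Beta(7.05+18, 6.01+12) = Beta(25.05, 18.01).
Mode of Beta(a,b) for a,b>1 is (a−1)/(a+b−2) = 24.05/41.06 = 0.5857.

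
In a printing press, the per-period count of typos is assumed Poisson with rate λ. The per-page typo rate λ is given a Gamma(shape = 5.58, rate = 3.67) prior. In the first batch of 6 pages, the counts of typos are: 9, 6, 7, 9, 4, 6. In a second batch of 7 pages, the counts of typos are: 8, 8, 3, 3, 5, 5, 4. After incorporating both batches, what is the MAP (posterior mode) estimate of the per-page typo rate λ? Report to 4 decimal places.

4.8938

With a Gamma(shape α, rate β) prior, the Poisson likelihood is conjugate: the posterior is Gamma(α + ΣXᵢ, β + n).
Batch 1: sum of counts S = 41 over n = 6 pages.
After batch 1: Gamma(α+S, β+n) = Gamma(5.58+41, 3.67+6) = Gamma(46.58, 9.67).
Batch 2: sum of counts S = 36 over n = 7 pages.
After batch 2: Gamma(α+S, β+n) = Gamma(46.58+36, 9.67+7) = Gamma(82.58, 16.67).
Mode of Gamma(α,β) for α≥1 is (α−1)/β = 81.58/16.67 = 4.8938.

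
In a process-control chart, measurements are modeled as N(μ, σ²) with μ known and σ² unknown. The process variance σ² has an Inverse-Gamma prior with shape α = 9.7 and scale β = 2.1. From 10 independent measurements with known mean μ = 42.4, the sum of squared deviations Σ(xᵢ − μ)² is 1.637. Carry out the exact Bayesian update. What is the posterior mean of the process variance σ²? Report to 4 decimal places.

0.2130

With known mean μ and an Inverse-Gamma(α, β) prior on σ², the Normal likelihood is conjugate: posterior is Inv-Gamma(α + n/2, β + Σ(xᵢ−μ)²/2).
Posterior: Inv-Gamma(9.7 + 10/2, 2.1 + 1.637/2) = Inv-Gamma(14.70, 2.9185).
E[σ²|data] = β/(α−1) = 2.9185/13.70 = 0.2130.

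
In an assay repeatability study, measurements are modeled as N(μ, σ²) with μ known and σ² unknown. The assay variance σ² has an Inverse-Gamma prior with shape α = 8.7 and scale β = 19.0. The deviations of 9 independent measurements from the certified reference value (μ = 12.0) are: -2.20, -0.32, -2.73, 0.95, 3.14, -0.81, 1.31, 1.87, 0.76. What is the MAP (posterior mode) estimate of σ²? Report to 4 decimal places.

With known mean μ and an Inverse-Gamma(α, β) prior on σ², the Normal likelihood is conjugate: posterior is Inv-Gamma(α + n/2, β + Σ(xᵢ−μ)²/2).
Σ(xᵢ−μ)² = (-2.20)² + (-0.32)² + (-2.73)² + (0.95)² + (3.14)² + (-0.81)² + (1.31)² + (1.87)² + (0.76)² = 29.6041.
Posterior: Inv-Gamma(8.7 + 9/2, 19.0 + 29.6041/2) = Inv-Gamma(13.20, 33.80205).
Mode = β/(α+1) = 33.80205/14.20 = 2.3804.

2.3804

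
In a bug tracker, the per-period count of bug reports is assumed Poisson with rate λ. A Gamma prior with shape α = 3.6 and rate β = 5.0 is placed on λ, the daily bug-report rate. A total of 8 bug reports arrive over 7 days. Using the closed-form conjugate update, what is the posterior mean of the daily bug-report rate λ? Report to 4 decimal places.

With a Gamma(shape α, rate β) prior, the Poisson likelihood is conjugate: the posterior is Gamma(α + ΣXᵢ, β + n).
Posterior: Gamma(α+S, β+n) = Gamma(3.6+8, 5.0+7) = Gamma(11.6, 12.0).
Posterior mean = α/β = 11.6/12.0 = 0.9667.

0.9667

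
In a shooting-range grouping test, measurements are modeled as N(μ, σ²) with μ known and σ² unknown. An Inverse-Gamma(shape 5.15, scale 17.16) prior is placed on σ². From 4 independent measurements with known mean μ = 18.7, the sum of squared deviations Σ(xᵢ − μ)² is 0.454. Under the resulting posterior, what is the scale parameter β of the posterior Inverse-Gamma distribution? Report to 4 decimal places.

With known mean μ and an Inverse-Gamma(α, β) prior on σ², the Normal likelihood is conjugate: posterior is Inv-Gamma(α + n/2, β + Σ(xᵢ−μ)²/2).
Posterior: Inv-Gamma(5.15 + 4/2, 17.16 + 0.454/2) = Inv-Gamma(7.15, 17.3870).
Posterior β = 17.3870.

17.3870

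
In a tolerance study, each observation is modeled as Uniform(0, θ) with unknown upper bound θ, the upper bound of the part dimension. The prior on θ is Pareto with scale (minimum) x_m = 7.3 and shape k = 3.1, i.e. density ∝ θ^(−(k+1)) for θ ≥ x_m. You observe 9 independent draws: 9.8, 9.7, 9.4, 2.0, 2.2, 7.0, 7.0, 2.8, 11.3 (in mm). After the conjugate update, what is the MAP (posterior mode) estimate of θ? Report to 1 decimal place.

A Pareto(scale x_m, shape k) prior on the upper bound θ of Uniform(0, θ) is conjugate: posterior is Pareto(max(x_m, max xᵢ), k + n).
Sample maximum = 11.3; prior scale x_m = 7.3 → posterior scale = max = 11.3.
Posterior shape = 3.1 + 9 = 12.1.
The Pareto density is decreasing on [x_m, ∞), so the mode is x_m = 11.3.

11.3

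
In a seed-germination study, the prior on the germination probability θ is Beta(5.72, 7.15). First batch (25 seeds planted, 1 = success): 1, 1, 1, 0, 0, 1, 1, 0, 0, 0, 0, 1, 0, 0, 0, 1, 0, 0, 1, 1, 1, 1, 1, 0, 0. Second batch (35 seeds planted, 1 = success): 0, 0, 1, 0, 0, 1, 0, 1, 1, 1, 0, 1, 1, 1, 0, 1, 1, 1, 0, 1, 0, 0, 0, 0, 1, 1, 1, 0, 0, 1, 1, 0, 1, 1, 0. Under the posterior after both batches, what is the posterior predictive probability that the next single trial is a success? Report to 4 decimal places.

The Beta prior is conjugate to a Binomial/Bernoulli likelihood; the update adds successes to α and failures to β.
After batch 1: Beta(5.72+12, 7.15+13) = Beta(17.72, 20.15).
After batch 2: Beta(17.72+19, 20.15+16) = Beta(36.72, 36.15).
For a single future Bernoulli trial, P(success | data) = α/(α+β) = 0.5039.

0.5039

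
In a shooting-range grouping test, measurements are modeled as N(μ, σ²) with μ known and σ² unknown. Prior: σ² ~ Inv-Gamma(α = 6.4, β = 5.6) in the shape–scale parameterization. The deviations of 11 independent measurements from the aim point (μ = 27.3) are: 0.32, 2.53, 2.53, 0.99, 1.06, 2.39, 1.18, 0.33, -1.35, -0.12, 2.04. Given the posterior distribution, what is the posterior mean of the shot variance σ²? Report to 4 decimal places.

With known mean μ and an Inverse-Gamma(α, β) prior on σ², the Normal likelihood is conjugate: posterior is Inv-Gamma(α + n/2, β + Σ(xᵢ−μ)²/2).
Σ(xᵢ−μ)² = (0.32)² + (2.53)² + (2.53)² + (0.99)² + (1.06)² + (2.39)² + (1.18)² + (0.33)² + (-1.35)² + (-0.12)² + (2.04)² = 28.2198.
Posterior: Inv-Gamma(6.4 + 11/2, 5.6 + 28.2198/2) = Inv-Gamma(11.90, 19.70990).
E[σ²|data] = β/(α−1) = 19.70990/10.90 = 1.8082.

1.8082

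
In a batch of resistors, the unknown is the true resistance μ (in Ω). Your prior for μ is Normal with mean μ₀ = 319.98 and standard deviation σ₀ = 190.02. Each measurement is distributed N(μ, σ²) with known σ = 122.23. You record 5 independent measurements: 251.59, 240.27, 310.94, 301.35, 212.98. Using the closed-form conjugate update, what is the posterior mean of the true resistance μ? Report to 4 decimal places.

For Normal data with known variance σ², a Normal(μ₀, σ₀²) prior on μ is conjugate. Posterior precision = 1/σ₀² + n/σ²; posterior mean is the precision-weighted average of μ₀ and x̄.
Σxᵢ = 251.59 + 240.27 + 310.94 + 301.35 + 212.98 = 1317.13, so n·x̄ = 1317.13.
σ₀² = 190.02² = 36107.6004, σ² = 122.23² = 14940.1729; σ² + n·σ₀² = 14940.1729 + 5·36107.6004 = 195478.1749.
Posterior mean = (μ₀/σ₀² + n·x̄/σ²)/(1/σ₀² + n/σ²) = (σ²·μ₀ + σ₀²·n·x̄)/(σ² + n·σ₀²) = (14940.1729·319.98 + 36107.6004·1317.13)/195478.1749 = 52338960.239394/195478.1749 = 267.7484.

267.7484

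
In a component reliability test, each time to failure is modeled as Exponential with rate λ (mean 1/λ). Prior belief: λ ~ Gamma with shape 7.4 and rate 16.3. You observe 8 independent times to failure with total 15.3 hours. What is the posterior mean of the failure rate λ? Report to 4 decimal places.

With a Gamma(shape α, rate β) prior on the exponential rate λ, the posterior after n observations with total T = Σxᵢ is Gamma(α+n, β+T).
Posterior: Gamma(7.4+8, 16.3+15.3) = Gamma(15.4, 31.6).
Posterior mean of λ = α/β = 15.4/31.6 = 0.4873.

0.4873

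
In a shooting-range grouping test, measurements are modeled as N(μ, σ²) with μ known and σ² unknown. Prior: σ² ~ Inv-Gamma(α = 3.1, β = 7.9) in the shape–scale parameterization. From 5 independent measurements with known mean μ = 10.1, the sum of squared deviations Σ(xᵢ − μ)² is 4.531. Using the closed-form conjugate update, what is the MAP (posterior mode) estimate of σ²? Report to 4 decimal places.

With known mean μ and an Inverse-Gamma(α, β) prior on σ², the Normal likelihood is conjugate: posterior is Inv-Gamma(α + n/2, β + Σ(xᵢ−μ)²/2).
Posterior: Inv-Gamma(3.1 + 5/2, 7.9 + 4.531/2) = Inv-Gamma(5.60, 10.1655).
Mode = β/(α+1) = 10.1655/6.60 = 1.5402.

1.5402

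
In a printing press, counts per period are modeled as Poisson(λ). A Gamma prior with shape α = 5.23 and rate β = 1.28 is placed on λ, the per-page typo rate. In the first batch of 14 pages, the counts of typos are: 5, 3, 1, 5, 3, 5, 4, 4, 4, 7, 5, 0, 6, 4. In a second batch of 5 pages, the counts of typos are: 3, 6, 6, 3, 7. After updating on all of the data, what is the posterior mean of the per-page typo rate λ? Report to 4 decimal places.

With a Gamma(shape α, rate β) prior, the Poisson likelihood is conjugate: the posterior is Gamma(α + ΣXᵢ, β + n).
Batch 1: sum of counts S = 56 over n = 14 pages.
After batch 1: Gamma(α+S, β+n) = Gamma(5.23+56, 1.28+14) = Gamma(61.23, 15.28).
Batch 2: sum of counts S = 25 over n = 5 pages.
After batch 2: Gamma(α+S, β+n) = Gamma(61.23+25, 15.28+5) = Gamma(86.23, 20.28).
Posterior mean = α/β = 86.23/20.28 = 4.2520.

4.2520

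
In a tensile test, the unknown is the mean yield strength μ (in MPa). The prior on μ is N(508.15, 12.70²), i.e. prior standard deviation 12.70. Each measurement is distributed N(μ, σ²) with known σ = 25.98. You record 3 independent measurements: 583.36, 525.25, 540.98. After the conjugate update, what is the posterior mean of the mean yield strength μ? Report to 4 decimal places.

For Normal data with known variance σ², a Normal(μ₀, σ₀²) prior on μ is conjugate. Posterior precision = 1/σ₀² + n/σ²; posterior mean is the precision-weighted average of μ₀ and x̄.
Σxᵢ = 583.36 + 525.25 + 540.98 = 1649.59, so n·x̄ = 1649.59.
σ₀² = 12.70² = 161.29, σ² = 25.98² = 674.9604; σ² + n·σ₀² = 674.9604 + 3·161.29 = 1158.8304.
Posterior mean = (μ₀/σ₀² + n·x̄/σ²)/(1/σ₀² + n/σ²) = (σ²·μ₀ + σ₀²·n·x̄)/(σ² + n·σ₀²) = (674.9604·508.15 + 161.29·1649.59)/1158.8304 = 609043.49836/1158.8304 = 525.5674.

525.5674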